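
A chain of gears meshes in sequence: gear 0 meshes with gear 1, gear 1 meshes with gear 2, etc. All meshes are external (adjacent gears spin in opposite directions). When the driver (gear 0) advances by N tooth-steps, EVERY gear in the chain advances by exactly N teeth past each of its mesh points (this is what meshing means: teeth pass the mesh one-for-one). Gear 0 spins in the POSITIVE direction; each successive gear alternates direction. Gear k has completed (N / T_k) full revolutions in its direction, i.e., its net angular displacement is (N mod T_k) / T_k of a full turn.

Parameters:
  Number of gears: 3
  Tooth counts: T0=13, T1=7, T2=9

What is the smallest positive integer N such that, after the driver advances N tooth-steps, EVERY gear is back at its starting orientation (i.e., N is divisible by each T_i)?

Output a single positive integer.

Answer: 819

Derivation:
Gear k returns to start when N is a multiple of T_k.
All gears at start simultaneously when N is a common multiple of [13, 7, 9]; the smallest such N is lcm(13, 7, 9).
Start: lcm = T0 = 13
Fold in T1=7: gcd(13, 7) = 1; lcm(13, 7) = 13 * 7 / 1 = 91 / 1 = 91
Fold in T2=9: gcd(91, 9) = 1; lcm(91, 9) = 91 * 9 / 1 = 819 / 1 = 819
Full cycle length = 819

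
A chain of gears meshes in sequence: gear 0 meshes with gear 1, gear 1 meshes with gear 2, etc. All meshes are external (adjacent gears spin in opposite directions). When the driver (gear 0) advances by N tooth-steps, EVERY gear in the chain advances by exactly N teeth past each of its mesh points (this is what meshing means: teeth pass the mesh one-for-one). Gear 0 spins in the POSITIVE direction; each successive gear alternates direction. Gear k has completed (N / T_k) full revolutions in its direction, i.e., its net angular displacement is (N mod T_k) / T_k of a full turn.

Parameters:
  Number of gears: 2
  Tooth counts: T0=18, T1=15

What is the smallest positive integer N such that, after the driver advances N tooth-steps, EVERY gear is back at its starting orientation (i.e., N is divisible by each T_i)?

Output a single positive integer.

Gear k returns to start when N is a multiple of T_k.
All gears at start simultaneously when N is a common multiple of [18, 15]; the smallest such N is lcm(18, 15).
Start: lcm = T0 = 18
Fold in T1=15: gcd(18, 15) = 3; lcm(18, 15) = 18 * 15 / 3 = 270 / 3 = 90
Full cycle length = 90

Answer: 90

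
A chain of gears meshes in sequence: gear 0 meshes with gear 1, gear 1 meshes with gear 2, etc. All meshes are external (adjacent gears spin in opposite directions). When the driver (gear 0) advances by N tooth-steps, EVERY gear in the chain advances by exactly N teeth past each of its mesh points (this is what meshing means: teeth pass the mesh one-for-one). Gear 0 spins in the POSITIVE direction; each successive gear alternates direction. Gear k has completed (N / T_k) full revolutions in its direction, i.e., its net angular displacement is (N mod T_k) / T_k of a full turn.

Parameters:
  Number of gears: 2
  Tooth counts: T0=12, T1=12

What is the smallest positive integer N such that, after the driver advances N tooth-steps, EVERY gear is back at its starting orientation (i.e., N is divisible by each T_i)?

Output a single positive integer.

Answer: 12

Derivation:
Gear k returns to start when N is a multiple of T_k.
All gears at start simultaneously when N is a common multiple of [12, 12]; the smallest such N is lcm(12, 12).
Start: lcm = T0 = 12
Fold in T1=12: gcd(12, 12) = 12; lcm(12, 12) = 12 * 12 / 12 = 144 / 12 = 12
Full cycle length = 12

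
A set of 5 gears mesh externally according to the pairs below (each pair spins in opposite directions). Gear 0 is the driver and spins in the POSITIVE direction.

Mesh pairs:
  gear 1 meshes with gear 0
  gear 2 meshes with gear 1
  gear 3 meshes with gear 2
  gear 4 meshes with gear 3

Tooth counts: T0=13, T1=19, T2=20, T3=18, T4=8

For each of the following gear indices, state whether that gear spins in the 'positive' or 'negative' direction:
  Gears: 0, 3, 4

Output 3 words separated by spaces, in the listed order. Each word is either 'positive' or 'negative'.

Gear 0 (driver): positive (depth 0)
  gear 1: meshes with gear 0 -> depth 1 -> negative (opposite of gear 0)
  gear 2: meshes with gear 1 -> depth 2 -> positive (opposite of gear 1)
  gear 3: meshes with gear 2 -> depth 3 -> negative (opposite of gear 2)
  gear 4: meshes with gear 3 -> depth 4 -> positive (opposite of gear 3)
Queried indices 0, 3, 4 -> positive, negative, positive

Answer: positive negative positive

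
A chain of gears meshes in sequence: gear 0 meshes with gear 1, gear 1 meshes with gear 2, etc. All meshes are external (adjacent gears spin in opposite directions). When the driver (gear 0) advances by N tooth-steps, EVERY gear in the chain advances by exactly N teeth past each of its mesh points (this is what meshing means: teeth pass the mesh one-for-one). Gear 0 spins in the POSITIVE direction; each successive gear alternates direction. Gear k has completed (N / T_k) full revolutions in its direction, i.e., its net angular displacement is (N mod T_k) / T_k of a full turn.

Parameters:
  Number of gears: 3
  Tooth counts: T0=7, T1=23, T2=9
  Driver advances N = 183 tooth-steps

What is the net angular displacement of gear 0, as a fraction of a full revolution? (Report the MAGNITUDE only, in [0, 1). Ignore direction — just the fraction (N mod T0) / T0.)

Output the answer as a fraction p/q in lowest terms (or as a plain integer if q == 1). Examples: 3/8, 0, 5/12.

Chain of 3 gears, tooth counts: [7, 23, 9]
  gear 0: T0=7, direction=positive, advance = 183 mod 7 = 1 teeth = 1/7 turn
  gear 1: T1=23, direction=negative, advance = 183 mod 23 = 22 teeth = 22/23 turn
  gear 2: T2=9, direction=positive, advance = 183 mod 9 = 3 teeth = 3/9 turn
Gear 0: 183 mod 7 = 1
Fraction = 1 / 7 = 1/7 (gcd(1,7)=1) = 1/7

Answer: 1/7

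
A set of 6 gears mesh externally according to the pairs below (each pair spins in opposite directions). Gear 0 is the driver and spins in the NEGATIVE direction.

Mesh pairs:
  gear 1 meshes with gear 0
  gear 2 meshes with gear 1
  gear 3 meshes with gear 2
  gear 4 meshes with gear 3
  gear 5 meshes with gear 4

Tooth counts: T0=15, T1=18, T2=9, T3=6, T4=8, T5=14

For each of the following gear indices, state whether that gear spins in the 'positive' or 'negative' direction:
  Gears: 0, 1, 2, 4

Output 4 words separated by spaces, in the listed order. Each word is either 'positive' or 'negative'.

Answer: negative positive negative negative

Derivation:
Gear 0 (driver): negative (depth 0)
  gear 1: meshes with gear 0 -> depth 1 -> positive (opposite of gear 0)
  gear 2: meshes with gear 1 -> depth 2 -> negative (opposite of gear 1)
  gear 3: meshes with gear 2 -> depth 3 -> positive (opposite of gear 2)
  gear 4: meshes with gear 3 -> depth 4 -> negative (opposite of gear 3)
  gear 5: meshes with gear 4 -> depth 5 -> positive (opposite of gear 4)
Queried indices 0, 1, 2, 4 -> negative, positive, negative, negative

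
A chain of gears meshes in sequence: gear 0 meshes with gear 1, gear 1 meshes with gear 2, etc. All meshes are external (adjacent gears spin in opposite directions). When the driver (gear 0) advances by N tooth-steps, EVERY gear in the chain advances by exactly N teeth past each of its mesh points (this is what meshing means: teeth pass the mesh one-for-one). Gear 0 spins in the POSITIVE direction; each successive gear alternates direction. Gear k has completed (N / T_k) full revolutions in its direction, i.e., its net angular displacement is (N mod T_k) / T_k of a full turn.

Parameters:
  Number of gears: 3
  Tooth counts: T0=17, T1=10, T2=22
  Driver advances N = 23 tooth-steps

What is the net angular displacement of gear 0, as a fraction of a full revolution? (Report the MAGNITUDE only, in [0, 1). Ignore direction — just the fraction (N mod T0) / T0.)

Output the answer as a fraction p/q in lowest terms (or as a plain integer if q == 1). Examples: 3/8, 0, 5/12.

Answer: 6/17

Derivation:
Chain of 3 gears, tooth counts: [17, 10, 22]
  gear 0: T0=17, direction=positive, advance = 23 mod 17 = 6 teeth = 6/17 turn
  gear 1: T1=10, direction=negative, advance = 23 mod 10 = 3 teeth = 3/10 turn
  gear 2: T2=22, direction=positive, advance = 23 mod 22 = 1 teeth = 1/22 turn
Gear 0: 23 mod 17 = 6
Fraction = 6 / 17 = 6/17 (gcd(6,17)=1) = 6/17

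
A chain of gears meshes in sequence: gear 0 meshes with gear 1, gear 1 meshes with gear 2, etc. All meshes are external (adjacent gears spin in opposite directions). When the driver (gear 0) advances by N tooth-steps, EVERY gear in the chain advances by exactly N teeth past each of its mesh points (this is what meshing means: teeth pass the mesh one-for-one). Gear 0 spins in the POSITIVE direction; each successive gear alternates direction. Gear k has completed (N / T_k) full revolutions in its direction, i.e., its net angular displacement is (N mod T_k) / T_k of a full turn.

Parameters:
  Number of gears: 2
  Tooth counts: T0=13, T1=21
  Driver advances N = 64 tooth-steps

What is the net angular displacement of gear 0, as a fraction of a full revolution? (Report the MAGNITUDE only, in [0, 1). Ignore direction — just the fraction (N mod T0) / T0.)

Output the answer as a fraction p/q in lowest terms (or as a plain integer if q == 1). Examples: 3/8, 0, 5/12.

Chain of 2 gears, tooth counts: [13, 21]
  gear 0: T0=13, direction=positive, advance = 64 mod 13 = 12 teeth = 12/13 turn
  gear 1: T1=21, direction=negative, advance = 64 mod 21 = 1 teeth = 1/21 turn
Gear 0: 64 mod 13 = 12
Fraction = 12 / 13 = 12/13 (gcd(12,13)=1) = 12/13

Answer: 12/13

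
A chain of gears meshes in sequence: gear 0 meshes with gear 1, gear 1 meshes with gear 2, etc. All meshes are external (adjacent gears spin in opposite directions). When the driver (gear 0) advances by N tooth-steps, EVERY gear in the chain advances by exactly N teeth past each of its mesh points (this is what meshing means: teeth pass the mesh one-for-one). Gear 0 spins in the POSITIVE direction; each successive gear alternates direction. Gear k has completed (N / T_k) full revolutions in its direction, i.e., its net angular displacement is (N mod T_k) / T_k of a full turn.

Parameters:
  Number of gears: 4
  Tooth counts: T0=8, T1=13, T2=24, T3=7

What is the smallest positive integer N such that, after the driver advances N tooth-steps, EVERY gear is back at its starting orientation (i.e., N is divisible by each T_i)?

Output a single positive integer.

Answer: 2184

Derivation:
Gear k returns to start when N is a multiple of T_k.
All gears at start simultaneously when N is a common multiple of [8, 13, 24, 7]; the smallest such N is lcm(8, 13, 24, 7).
Start: lcm = T0 = 8
Fold in T1=13: gcd(8, 13) = 1; lcm(8, 13) = 8 * 13 / 1 = 104 / 1 = 104
Fold in T2=24: gcd(104, 24) = 8; lcm(104, 24) = 104 * 24 / 8 = 2496 / 8 = 312
Fold in T3=7: gcd(312, 7) = 1; lcm(312, 7) = 312 * 7 / 1 = 2184 / 1 = 2184
Full cycle length = 2184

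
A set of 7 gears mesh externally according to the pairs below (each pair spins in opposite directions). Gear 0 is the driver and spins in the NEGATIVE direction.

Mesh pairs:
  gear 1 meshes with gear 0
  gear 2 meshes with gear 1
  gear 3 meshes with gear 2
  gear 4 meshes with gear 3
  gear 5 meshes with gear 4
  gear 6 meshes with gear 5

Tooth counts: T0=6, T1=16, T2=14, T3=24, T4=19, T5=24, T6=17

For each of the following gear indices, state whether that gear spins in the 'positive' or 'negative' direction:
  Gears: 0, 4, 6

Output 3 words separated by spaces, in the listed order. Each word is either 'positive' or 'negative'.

Answer: negative negative negative

Derivation:
Gear 0 (driver): negative (depth 0)
  gear 1: meshes with gear 0 -> depth 1 -> positive (opposite of gear 0)
  gear 2: meshes with gear 1 -> depth 2 -> negative (opposite of gear 1)
  gear 3: meshes with gear 2 -> depth 3 -> positive (opposite of gear 2)
  gear 4: meshes with gear 3 -> depth 4 -> negative (opposite of gear 3)
  gear 5: meshes with gear 4 -> depth 5 -> positive (opposite of gear 4)
  gear 6: meshes with gear 5 -> depth 6 -> negative (opposite of gear 5)
Queried indices 0, 4, 6 -> negative, negative, negative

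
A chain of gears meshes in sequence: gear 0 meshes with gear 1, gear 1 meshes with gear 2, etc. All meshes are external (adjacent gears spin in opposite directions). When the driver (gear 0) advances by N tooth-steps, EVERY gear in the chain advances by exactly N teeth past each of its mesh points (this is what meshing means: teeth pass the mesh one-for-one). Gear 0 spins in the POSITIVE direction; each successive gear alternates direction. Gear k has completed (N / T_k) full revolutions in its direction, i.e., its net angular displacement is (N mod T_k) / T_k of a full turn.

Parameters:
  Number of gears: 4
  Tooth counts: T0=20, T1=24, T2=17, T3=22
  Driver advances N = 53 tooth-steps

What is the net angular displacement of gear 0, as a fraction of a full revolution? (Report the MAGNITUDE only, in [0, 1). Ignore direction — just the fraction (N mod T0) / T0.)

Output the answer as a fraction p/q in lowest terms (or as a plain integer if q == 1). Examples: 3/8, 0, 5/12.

Chain of 4 gears, tooth counts: [20, 24, 17, 22]
  gear 0: T0=20, direction=positive, advance = 53 mod 20 = 13 teeth = 13/20 turn
  gear 1: T1=24, direction=negative, advance = 53 mod 24 = 5 teeth = 5/24 turn
  gear 2: T2=17, direction=positive, advance = 53 mod 17 = 2 teeth = 2/17 turn
  gear 3: T3=22, direction=negative, advance = 53 mod 22 = 9 teeth = 9/22 turn
Gear 0: 53 mod 20 = 13
Fraction = 13 / 20 = 13/20 (gcd(13,20)=1) = 13/20

Answer: 13/20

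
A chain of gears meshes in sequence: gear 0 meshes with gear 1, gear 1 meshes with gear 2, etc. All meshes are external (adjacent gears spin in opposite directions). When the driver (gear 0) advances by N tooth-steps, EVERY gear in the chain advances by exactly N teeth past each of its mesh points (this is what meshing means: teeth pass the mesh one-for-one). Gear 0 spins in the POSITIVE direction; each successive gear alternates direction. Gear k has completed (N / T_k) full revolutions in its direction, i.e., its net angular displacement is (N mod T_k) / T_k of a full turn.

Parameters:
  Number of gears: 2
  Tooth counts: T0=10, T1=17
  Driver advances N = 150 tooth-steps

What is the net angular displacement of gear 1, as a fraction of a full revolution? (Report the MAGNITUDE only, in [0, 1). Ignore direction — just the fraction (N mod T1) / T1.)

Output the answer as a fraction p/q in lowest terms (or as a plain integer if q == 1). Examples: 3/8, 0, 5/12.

Chain of 2 gears, tooth counts: [10, 17]
  gear 0: T0=10, direction=positive, advance = 150 mod 10 = 0 teeth = 0/10 turn
  gear 1: T1=17, direction=negative, advance = 150 mod 17 = 14 teeth = 14/17 turn
Gear 1: 150 mod 17 = 14
Fraction = 14 / 17 = 14/17 (gcd(14,17)=1) = 14/17

Answer: 14/17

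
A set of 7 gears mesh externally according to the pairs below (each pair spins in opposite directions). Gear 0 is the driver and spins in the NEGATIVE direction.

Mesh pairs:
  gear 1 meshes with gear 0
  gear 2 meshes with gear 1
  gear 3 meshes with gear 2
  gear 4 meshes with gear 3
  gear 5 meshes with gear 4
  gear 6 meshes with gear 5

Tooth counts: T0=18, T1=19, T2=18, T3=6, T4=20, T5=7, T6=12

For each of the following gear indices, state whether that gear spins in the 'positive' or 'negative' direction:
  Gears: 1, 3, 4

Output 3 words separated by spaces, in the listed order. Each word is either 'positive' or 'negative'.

Answer: positive positive negative

Derivation:
Gear 0 (driver): negative (depth 0)
  gear 1: meshes with gear 0 -> depth 1 -> positive (opposite of gear 0)
  gear 2: meshes with gear 1 -> depth 2 -> negative (opposite of gear 1)
  gear 3: meshes with gear 2 -> depth 3 -> positive (opposite of gear 2)
  gear 4: meshes with gear 3 -> depth 4 -> negative (opposite of gear 3)
  gear 5: meshes with gear 4 -> depth 5 -> positive (opposite of gear 4)
  gear 6: meshes with gear 5 -> depth 6 -> negative (opposite of gear 5)
Queried indices 1, 3, 4 -> positive, positive, negative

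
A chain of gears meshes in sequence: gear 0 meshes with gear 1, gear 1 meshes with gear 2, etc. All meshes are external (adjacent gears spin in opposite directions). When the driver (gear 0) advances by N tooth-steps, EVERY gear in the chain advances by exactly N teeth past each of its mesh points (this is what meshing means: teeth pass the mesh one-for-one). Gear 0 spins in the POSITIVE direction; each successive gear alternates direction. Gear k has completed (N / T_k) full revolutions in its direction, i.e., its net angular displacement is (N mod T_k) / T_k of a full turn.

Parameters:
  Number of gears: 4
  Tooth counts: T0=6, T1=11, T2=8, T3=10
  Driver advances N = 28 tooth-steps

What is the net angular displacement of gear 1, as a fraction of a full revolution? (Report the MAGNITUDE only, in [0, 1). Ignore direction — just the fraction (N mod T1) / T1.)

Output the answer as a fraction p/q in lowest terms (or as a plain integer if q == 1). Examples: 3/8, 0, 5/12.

Chain of 4 gears, tooth counts: [6, 11, 8, 10]
  gear 0: T0=6, direction=positive, advance = 28 mod 6 = 4 teeth = 4/6 turn
  gear 1: T1=11, direction=negative, advance = 28 mod 11 = 6 teeth = 6/11 turn
  gear 2: T2=8, direction=positive, advance = 28 mod 8 = 4 teeth = 4/8 turn
  gear 3: T3=10, direction=negative, advance = 28 mod 10 = 8 teeth = 8/10 turn
Gear 1: 28 mod 11 = 6
Fraction = 6 / 11 = 6/11 (gcd(6,11)=1) = 6/11

Answer: 6/11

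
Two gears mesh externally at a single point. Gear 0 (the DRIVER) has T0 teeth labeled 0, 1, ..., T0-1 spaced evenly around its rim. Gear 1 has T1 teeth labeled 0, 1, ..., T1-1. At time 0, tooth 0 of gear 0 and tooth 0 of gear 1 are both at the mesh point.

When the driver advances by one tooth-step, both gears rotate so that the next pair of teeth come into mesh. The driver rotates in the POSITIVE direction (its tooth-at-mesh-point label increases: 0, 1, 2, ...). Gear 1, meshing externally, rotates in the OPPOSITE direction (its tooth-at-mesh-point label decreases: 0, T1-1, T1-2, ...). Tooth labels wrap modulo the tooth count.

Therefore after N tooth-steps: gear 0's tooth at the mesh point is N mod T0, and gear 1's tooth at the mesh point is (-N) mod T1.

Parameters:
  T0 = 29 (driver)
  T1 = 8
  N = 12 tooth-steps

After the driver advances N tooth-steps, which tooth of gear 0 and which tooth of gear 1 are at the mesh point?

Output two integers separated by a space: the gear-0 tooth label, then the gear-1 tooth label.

Gear 0 (driver, T0=29): tooth at mesh = N mod T0
  12 = 0 * 29 + 12, so 12 mod 29 = 12
  gear 0 tooth = 12
Gear 1 (driven, T1=8): tooth at mesh = (-N) mod T1
  12 = 1 * 8 + 4, so 12 mod 8 = 4
  (-12) mod 8 = (-4) mod 8 = 8 - 4 = 4
Mesh after 12 steps: gear-0 tooth 12 meets gear-1 tooth 4

Answer: 12 4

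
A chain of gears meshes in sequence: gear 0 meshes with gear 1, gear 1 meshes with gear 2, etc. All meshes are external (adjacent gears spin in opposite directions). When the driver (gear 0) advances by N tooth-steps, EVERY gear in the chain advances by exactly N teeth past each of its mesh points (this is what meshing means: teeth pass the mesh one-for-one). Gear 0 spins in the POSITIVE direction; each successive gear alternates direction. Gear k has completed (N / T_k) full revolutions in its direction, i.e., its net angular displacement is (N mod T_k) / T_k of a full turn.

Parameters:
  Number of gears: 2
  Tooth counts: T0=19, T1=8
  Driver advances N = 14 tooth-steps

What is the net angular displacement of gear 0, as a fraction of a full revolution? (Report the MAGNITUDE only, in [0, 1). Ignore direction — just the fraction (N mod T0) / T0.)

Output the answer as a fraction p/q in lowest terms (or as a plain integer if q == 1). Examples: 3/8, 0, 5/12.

Chain of 2 gears, tooth counts: [19, 8]
  gear 0: T0=19, direction=positive, advance = 14 mod 19 = 14 teeth = 14/19 turn
  gear 1: T1=8, direction=negative, advance = 14 mod 8 = 6 teeth = 6/8 turn
Gear 0: 14 mod 19 = 14
Fraction = 14 / 19 = 14/19 (gcd(14,19)=1) = 14/19

Answer: 14/19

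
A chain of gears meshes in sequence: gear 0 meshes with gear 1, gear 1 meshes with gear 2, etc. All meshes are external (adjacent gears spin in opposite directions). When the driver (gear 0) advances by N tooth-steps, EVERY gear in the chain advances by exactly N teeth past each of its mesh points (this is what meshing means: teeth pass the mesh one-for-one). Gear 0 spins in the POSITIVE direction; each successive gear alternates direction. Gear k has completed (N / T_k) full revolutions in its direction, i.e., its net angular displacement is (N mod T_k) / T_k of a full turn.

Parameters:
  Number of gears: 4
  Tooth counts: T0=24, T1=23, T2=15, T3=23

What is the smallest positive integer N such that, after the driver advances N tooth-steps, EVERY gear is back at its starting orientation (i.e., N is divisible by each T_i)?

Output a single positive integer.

Gear k returns to start when N is a multiple of T_k.
All gears at start simultaneously when N is a common multiple of [24, 23, 15, 23]; the smallest such N is lcm(24, 23, 15, 23).
Start: lcm = T0 = 24
Fold in T1=23: gcd(24, 23) = 1; lcm(24, 23) = 24 * 23 / 1 = 552 / 1 = 552
Fold in T2=15: gcd(552, 15) = 3; lcm(552, 15) = 552 * 15 / 3 = 8280 / 3 = 2760
Fold in T3=23: gcd(2760, 23) = 23; lcm(2760, 23) = 2760 * 23 / 23 = 63480 / 23 = 2760
Full cycle length = 2760

Answer: 2760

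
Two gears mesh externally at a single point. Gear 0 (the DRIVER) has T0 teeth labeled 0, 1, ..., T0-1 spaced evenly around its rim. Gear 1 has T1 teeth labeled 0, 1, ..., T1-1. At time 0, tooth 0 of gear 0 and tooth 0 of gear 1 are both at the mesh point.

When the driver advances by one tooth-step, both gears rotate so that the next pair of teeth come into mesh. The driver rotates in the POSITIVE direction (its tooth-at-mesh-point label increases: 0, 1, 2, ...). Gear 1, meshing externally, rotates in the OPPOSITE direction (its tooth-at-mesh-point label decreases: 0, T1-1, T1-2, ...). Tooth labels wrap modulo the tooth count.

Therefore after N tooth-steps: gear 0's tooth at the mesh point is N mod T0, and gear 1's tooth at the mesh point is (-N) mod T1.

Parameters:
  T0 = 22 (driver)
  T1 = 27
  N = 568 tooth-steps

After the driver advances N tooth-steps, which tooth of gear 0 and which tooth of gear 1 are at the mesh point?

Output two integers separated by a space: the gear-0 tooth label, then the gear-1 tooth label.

Gear 0 (driver, T0=22): tooth at mesh = N mod T0
  568 = 25 * 22 + 18, so 568 mod 22 = 18
  gear 0 tooth = 18
Gear 1 (driven, T1=27): tooth at mesh = (-N) mod T1
  568 = 21 * 27 + 1, so 568 mod 27 = 1
  (-568) mod 27 = (-1) mod 27 = 27 - 1 = 26
Mesh after 568 steps: gear-0 tooth 18 meets gear-1 tooth 26

Answer: 18 26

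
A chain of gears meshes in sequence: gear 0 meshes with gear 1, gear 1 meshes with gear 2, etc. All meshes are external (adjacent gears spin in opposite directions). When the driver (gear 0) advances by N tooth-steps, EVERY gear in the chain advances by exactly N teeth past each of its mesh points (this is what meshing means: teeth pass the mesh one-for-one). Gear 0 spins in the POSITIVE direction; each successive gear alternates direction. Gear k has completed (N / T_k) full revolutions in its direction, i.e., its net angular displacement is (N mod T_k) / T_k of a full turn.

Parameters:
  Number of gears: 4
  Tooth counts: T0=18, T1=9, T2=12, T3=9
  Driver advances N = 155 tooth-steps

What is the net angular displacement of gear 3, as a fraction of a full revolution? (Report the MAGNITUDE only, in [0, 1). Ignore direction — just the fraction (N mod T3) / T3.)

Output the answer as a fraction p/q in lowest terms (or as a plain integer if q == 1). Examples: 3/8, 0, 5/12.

Answer: 2/9

Derivation:
Chain of 4 gears, tooth counts: [18, 9, 12, 9]
  gear 0: T0=18, direction=positive, advance = 155 mod 18 = 11 teeth = 11/18 turn
  gear 1: T1=9, direction=negative, advance = 155 mod 9 = 2 teeth = 2/9 turn
  gear 2: T2=12, direction=positive, advance = 155 mod 12 = 11 teeth = 11/12 turn
  gear 3: T3=9, direction=negative, advance = 155 mod 9 = 2 teeth = 2/9 turn
Gear 3: 155 mod 9 = 2
Fraction = 2 / 9 = 2/9 (gcd(2,9)=1) = 2/9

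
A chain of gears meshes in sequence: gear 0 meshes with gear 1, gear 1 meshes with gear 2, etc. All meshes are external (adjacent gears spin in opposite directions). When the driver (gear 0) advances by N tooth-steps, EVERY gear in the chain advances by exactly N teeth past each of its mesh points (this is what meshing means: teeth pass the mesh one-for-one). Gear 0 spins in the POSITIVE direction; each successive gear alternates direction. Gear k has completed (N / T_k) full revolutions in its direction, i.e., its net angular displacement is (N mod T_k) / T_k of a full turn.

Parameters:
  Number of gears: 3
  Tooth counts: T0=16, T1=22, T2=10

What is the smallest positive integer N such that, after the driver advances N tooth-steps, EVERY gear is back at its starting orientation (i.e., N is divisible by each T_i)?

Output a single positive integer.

Answer: 880

Derivation:
Gear k returns to start when N is a multiple of T_k.
All gears at start simultaneously when N is a common multiple of [16, 22, 10]; the smallest such N is lcm(16, 22, 10).
Start: lcm = T0 = 16
Fold in T1=22: gcd(16, 22) = 2; lcm(16, 22) = 16 * 22 / 2 = 352 / 2 = 176
Fold in T2=10: gcd(176, 10) = 2; lcm(176, 10) = 176 * 10 / 2 = 1760 / 2 = 880
Full cycle length = 880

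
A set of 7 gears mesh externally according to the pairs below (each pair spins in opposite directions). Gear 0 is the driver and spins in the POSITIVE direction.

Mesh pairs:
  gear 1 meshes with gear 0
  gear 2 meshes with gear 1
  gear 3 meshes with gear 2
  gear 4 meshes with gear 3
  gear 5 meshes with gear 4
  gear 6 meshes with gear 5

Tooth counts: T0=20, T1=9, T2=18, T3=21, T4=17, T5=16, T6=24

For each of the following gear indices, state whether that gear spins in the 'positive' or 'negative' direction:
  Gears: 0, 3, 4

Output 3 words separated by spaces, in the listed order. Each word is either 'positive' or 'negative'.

Answer: positive negative positive

Derivation:
Gear 0 (driver): positive (depth 0)
  gear 1: meshes with gear 0 -> depth 1 -> negative (opposite of gear 0)
  gear 2: meshes with gear 1 -> depth 2 -> positive (opposite of gear 1)
  gear 3: meshes with gear 2 -> depth 3 -> negative (opposite of gear 2)
  gear 4: meshes with gear 3 -> depth 4 -> positive (opposite of gear 3)
  gear 5: meshes with gear 4 -> depth 5 -> negative (opposite of gear 4)
  gear 6: meshes with gear 5 -> depth 6 -> positive (opposite of gear 5)
Queried indices 0, 3, 4 -> positive, negative, positive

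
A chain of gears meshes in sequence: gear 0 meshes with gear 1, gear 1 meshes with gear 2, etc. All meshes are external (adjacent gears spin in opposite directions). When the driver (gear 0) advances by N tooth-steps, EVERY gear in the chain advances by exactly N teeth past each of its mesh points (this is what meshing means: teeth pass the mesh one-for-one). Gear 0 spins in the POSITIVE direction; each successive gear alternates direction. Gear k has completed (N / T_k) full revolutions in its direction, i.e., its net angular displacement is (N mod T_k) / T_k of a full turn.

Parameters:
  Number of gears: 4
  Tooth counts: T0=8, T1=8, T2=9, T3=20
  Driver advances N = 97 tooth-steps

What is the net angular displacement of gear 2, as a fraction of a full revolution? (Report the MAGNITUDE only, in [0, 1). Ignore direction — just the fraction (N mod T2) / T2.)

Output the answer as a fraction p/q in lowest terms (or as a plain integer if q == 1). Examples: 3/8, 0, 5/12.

Answer: 7/9

Derivation:
Chain of 4 gears, tooth counts: [8, 8, 9, 20]
  gear 0: T0=8, direction=positive, advance = 97 mod 8 = 1 teeth = 1/8 turn
  gear 1: T1=8, direction=negative, advance = 97 mod 8 = 1 teeth = 1/8 turn
  gear 2: T2=9, direction=positive, advance = 97 mod 9 = 7 teeth = 7/9 turn
  gear 3: T3=20, direction=negative, advance = 97 mod 20 = 17 teeth = 17/20 turn
Gear 2: 97 mod 9 = 7
Fraction = 7 / 9 = 7/9 (gcd(7,9)=1) = 7/9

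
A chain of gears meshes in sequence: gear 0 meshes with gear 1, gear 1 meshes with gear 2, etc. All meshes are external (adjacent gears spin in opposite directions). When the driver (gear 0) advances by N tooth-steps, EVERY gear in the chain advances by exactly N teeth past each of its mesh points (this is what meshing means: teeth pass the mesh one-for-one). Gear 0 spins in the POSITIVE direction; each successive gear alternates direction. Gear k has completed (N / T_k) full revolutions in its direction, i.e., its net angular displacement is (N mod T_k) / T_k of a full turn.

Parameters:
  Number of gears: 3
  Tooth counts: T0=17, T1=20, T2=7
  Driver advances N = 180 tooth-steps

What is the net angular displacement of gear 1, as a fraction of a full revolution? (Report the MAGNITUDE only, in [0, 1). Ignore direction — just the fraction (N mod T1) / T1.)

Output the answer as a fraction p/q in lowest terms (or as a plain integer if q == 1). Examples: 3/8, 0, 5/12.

Answer: 0

Derivation:
Chain of 3 gears, tooth counts: [17, 20, 7]
  gear 0: T0=17, direction=positive, advance = 180 mod 17 = 10 teeth = 10/17 turn
  gear 1: T1=20, direction=negative, advance = 180 mod 20 = 0 teeth = 0/20 turn
  gear 2: T2=7, direction=positive, advance = 180 mod 7 = 5 teeth = 5/7 turn
Gear 1: 180 mod 20 = 0
Fraction = 0 / 20 = 0/1 (gcd(0,20)=20) = 0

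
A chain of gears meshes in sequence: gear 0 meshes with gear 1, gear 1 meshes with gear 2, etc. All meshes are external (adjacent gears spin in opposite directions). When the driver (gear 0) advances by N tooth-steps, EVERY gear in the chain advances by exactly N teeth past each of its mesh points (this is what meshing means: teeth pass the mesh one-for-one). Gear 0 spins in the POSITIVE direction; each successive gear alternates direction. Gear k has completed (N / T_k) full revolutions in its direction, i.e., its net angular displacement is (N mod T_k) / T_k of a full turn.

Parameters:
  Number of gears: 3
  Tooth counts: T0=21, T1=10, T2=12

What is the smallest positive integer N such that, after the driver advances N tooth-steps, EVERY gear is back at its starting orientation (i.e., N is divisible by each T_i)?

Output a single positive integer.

Gear k returns to start when N is a multiple of T_k.
All gears at start simultaneously when N is a common multiple of [21, 10, 12]; the smallest such N is lcm(21, 10, 12).
Start: lcm = T0 = 21
Fold in T1=10: gcd(21, 10) = 1; lcm(21, 10) = 21 * 10 / 1 = 210 / 1 = 210
Fold in T2=12: gcd(210, 12) = 6; lcm(210, 12) = 210 * 12 / 6 = 2520 / 6 = 420
Full cycle length = 420

Answer: 420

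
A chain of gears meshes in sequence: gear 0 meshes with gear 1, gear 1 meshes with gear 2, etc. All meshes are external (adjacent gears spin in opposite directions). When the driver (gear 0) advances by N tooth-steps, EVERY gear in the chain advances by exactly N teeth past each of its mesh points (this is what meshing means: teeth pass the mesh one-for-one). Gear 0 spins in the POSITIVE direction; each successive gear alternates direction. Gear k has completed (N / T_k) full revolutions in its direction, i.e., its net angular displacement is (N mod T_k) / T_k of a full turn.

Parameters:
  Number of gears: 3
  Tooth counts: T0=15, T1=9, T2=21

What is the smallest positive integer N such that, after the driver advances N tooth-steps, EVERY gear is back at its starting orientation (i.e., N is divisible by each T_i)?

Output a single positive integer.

Answer: 315

Derivation:
Gear k returns to start when N is a multiple of T_k.
All gears at start simultaneously when N is a common multiple of [15, 9, 21]; the smallest such N is lcm(15, 9, 21).
Start: lcm = T0 = 15
Fold in T1=9: gcd(15, 9) = 3; lcm(15, 9) = 15 * 9 / 3 = 135 / 3 = 45
Fold in T2=21: gcd(45, 21) = 3; lcm(45, 21) = 45 * 21 / 3 = 945 / 3 = 315
Full cycle length = 315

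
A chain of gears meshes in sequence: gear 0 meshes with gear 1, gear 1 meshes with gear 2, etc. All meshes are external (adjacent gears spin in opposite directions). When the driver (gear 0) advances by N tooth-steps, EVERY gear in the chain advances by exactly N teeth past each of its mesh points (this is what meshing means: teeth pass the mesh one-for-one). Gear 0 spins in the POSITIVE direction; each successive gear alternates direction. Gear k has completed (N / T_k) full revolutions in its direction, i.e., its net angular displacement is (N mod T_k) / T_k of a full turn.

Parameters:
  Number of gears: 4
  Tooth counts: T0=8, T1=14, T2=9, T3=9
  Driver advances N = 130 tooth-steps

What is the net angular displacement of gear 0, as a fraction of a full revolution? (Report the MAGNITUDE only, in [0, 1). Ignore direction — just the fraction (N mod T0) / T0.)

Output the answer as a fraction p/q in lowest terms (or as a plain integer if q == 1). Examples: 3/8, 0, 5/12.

Chain of 4 gears, tooth counts: [8, 14, 9, 9]
  gear 0: T0=8, direction=positive, advance = 130 mod 8 = 2 teeth = 2/8 turn
  gear 1: T1=14, direction=negative, advance = 130 mod 14 = 4 teeth = 4/14 turn
  gear 2: T2=9, direction=positive, advance = 130 mod 9 = 4 teeth = 4/9 turn
  gear 3: T3=9, direction=negative, advance = 130 mod 9 = 4 teeth = 4/9 turn
Gear 0: 130 mod 8 = 2
Fraction = 2 / 8 = 1/4 (gcd(2,8)=2) = 1/4

Answer: 1/4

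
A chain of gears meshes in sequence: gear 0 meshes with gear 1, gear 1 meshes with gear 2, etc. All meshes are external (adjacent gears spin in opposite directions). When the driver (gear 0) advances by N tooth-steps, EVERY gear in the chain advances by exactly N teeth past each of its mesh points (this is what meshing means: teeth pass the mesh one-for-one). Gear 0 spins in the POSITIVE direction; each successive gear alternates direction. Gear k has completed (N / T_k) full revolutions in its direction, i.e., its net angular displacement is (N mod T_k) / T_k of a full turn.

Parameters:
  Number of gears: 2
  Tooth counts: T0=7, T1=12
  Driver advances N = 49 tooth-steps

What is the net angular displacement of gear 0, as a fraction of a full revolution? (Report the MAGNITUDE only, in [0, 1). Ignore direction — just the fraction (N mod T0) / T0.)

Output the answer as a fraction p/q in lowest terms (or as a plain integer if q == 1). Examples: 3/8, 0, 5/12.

Chain of 2 gears, tooth counts: [7, 12]
  gear 0: T0=7, direction=positive, advance = 49 mod 7 = 0 teeth = 0/7 turn
  gear 1: T1=12, direction=negative, advance = 49 mod 12 = 1 teeth = 1/12 turn
Gear 0: 49 mod 7 = 0
Fraction = 0 / 7 = 0/1 (gcd(0,7)=7) = 0

Answer: 0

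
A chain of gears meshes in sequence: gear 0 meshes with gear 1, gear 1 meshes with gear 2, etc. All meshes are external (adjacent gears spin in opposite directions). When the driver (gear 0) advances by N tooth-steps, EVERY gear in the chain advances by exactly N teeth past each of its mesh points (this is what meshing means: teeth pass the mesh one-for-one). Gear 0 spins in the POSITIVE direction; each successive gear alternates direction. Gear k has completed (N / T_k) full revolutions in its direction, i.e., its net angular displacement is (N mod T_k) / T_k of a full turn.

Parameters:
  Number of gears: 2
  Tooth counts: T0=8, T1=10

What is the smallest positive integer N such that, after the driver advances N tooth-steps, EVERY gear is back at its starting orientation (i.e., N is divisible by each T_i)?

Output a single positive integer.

Answer: 40

Derivation:
Gear k returns to start when N is a multiple of T_k.
All gears at start simultaneously when N is a common multiple of [8, 10]; the smallest such N is lcm(8, 10).
Start: lcm = T0 = 8
Fold in T1=10: gcd(8, 10) = 2; lcm(8, 10) = 8 * 10 / 2 = 80 / 2 = 40
Full cycle length = 40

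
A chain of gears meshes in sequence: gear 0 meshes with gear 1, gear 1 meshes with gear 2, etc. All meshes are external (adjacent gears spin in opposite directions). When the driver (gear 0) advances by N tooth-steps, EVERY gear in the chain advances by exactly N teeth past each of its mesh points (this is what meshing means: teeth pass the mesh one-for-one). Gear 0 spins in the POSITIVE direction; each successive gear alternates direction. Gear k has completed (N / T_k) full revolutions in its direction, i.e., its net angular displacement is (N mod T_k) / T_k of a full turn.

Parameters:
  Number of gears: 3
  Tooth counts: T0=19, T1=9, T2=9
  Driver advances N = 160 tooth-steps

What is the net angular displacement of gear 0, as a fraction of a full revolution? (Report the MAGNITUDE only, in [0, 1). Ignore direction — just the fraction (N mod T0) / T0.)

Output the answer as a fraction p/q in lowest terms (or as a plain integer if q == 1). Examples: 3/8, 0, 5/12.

Answer: 8/19

Derivation:
Chain of 3 gears, tooth counts: [19, 9, 9]
  gear 0: T0=19, direction=positive, advance = 160 mod 19 = 8 teeth = 8/19 turn
  gear 1: T1=9, direction=negative, advance = 160 mod 9 = 7 teeth = 7/9 turn
  gear 2: T2=9, direction=positive, advance = 160 mod 9 = 7 teeth = 7/9 turn
Gear 0: 160 mod 19 = 8
Fraction = 8 / 19 = 8/19 (gcd(8,19)=1) = 8/19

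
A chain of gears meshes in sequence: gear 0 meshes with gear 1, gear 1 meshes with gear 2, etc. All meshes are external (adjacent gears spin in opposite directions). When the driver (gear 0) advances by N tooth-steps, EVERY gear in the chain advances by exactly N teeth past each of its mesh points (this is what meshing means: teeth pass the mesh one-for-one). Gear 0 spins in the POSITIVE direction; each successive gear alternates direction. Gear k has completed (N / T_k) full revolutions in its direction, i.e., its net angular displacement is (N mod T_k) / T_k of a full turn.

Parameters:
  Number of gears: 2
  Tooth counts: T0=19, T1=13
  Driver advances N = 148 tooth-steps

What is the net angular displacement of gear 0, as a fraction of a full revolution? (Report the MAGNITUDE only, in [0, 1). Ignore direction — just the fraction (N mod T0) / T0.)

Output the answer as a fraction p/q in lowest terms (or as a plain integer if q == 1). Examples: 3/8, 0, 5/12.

Answer: 15/19

Derivation:
Chain of 2 gears, tooth counts: [19, 13]
  gear 0: T0=19, direction=positive, advance = 148 mod 19 = 15 teeth = 15/19 turn
  gear 1: T1=13, direction=negative, advance = 148 mod 13 = 5 teeth = 5/13 turn
Gear 0: 148 mod 19 = 15
Fraction = 15 / 19 = 15/19 (gcd(15,19)=1) = 15/19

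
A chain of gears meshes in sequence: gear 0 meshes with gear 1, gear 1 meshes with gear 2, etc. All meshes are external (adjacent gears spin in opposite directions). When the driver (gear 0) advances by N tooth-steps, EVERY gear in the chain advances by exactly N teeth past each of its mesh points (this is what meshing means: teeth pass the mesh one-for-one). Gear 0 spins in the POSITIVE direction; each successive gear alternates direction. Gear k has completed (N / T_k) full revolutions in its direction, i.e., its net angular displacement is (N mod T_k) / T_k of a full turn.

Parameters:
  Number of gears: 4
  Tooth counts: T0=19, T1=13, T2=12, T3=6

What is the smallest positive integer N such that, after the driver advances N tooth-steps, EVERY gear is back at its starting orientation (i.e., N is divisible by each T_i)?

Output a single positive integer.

Gear k returns to start when N is a multiple of T_k.
All gears at start simultaneously when N is a common multiple of [19, 13, 12, 6]; the smallest such N is lcm(19, 13, 12, 6).
Start: lcm = T0 = 19
Fold in T1=13: gcd(19, 13) = 1; lcm(19, 13) = 19 * 13 / 1 = 247 / 1 = 247
Fold in T2=12: gcd(247, 12) = 1; lcm(247, 12) = 247 * 12 / 1 = 2964 / 1 = 2964
Fold in T3=6: gcd(2964, 6) = 6; lcm(2964, 6) = 2964 * 6 / 6 = 17784 / 6 = 2964
Full cycle length = 2964

Answer: 2964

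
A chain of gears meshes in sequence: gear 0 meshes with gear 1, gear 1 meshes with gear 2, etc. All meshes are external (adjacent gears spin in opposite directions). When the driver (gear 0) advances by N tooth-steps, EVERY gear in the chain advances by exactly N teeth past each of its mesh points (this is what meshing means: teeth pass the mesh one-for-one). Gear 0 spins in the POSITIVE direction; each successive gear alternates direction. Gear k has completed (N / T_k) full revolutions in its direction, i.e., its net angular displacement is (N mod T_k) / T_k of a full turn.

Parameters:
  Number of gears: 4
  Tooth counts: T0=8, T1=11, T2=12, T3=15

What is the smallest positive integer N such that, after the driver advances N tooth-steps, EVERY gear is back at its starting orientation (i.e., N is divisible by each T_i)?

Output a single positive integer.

Answer: 1320

Derivation:
Gear k returns to start when N is a multiple of T_k.
All gears at start simultaneously when N is a common multiple of [8, 11, 12, 15]; the smallest such N is lcm(8, 11, 12, 15).
Start: lcm = T0 = 8
Fold in T1=11: gcd(8, 11) = 1; lcm(8, 11) = 8 * 11 / 1 = 88 / 1 = 88
Fold in T2=12: gcd(88, 12) = 4; lcm(88, 12) = 88 * 12 / 4 = 1056 / 4 = 264
Fold in T3=15: gcd(264, 15) = 3; lcm(264, 15) = 264 * 15 / 3 = 3960 / 3 = 1320
Full cycle length = 1320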